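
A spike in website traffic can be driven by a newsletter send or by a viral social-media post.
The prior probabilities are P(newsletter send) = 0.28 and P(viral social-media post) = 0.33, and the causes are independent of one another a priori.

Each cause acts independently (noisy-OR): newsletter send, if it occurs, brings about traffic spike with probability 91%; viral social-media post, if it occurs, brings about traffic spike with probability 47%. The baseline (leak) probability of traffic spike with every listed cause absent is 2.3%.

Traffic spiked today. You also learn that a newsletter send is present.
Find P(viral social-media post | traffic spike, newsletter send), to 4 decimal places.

Under noisy-OR, P(traffic spike | causes) = 1 − (1−0.023)·∏(1−qᵢ) over the active causes.
Numerator (weight on configurations with viral social-media post): 0.953397·0.33 = 0.314621
Denominator P(traffic spike | newsletter send): 0.91207·0.67 + 0.953397·0.33 = 0.925708
P(viral social-media post | traffic spike, newsletter send) = 0.314621/0.925708 ≈ 0.3399

P(viral social-media post | traffic spike, newsletter send) ≈ 0.3399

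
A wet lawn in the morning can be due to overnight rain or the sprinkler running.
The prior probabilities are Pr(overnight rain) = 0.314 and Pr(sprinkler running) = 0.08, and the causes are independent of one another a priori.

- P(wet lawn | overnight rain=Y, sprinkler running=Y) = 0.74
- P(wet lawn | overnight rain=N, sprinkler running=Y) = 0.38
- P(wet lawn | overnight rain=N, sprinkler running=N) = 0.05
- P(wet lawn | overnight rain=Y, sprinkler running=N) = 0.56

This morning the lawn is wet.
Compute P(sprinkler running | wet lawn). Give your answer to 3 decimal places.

P(sprinkler running | wet lawn) ≈ 0.169

Enumerate the 4 (overnight rain, sprinkler running) configurations and weight by the priors:
  P(wet lawn) = 0.05*0.686*0.92 + 0.38*0.686*0.08 + 0.56*0.314*0.92 + 0.74*0.314*0.08
        = 0.031556 + 0.020854 + 0.161773 + 0.018589 = 0.232772
Keeping only the sprinkler running-present terms gives 0.039443, so
  P(sprinkler running | wet lawn) = 0.039443 / 0.232772 ≈ 0.169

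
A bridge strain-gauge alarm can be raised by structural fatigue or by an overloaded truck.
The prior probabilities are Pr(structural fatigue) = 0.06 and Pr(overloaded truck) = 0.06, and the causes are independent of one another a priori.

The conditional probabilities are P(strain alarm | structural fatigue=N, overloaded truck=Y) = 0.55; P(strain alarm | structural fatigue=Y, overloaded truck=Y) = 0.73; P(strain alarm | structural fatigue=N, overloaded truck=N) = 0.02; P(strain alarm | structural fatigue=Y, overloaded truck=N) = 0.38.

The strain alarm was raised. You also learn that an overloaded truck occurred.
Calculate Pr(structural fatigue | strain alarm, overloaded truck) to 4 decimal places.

By total probability over both values of structural fatigue:
  P(strain alarm | overloaded truck) = 0.55·0.94 + 0.73·0.06
        = 0.517000 + 0.043800 = 0.560800
Keeping only the structural fatigue-present terms gives 0.043800, so
  P(structural fatigue | strain alarm, overloaded truck) = 0.043800 / 0.560800 ≈ 0.0781

Pr(structural fatigue | strain alarm, overloaded truck) ≈ 0.0781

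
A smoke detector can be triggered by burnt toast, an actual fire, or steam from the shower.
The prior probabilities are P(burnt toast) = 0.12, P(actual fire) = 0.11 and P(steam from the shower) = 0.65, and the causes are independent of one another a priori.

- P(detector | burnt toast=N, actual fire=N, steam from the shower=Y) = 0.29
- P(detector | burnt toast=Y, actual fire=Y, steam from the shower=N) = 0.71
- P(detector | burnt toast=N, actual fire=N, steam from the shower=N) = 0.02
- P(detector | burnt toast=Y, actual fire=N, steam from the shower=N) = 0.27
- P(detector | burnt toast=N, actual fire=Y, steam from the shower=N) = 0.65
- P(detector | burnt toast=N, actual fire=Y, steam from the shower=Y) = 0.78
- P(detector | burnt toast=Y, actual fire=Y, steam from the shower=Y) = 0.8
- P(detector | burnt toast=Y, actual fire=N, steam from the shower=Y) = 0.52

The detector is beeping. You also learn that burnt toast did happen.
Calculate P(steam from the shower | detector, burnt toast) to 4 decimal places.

By total probability over the 4 (actual fire, steam from the shower) configurations:
  P(detector | burnt toast) = 0.27×0.89×0.35 + 0.52×0.89×0.65 + 0.71×0.11×0.35 + 0.8×0.11×0.65
        = 0.084105 + 0.300820 + 0.027335 + 0.057200 = 0.469460
Configurations with steam from the shower contribute 0.358020, so
  P(steam from the shower | detector, burnt toast) = 0.358020 / 0.469460 ≈ 0.7626

P(steam from the shower | detector, burnt toast) ≈ 0.7626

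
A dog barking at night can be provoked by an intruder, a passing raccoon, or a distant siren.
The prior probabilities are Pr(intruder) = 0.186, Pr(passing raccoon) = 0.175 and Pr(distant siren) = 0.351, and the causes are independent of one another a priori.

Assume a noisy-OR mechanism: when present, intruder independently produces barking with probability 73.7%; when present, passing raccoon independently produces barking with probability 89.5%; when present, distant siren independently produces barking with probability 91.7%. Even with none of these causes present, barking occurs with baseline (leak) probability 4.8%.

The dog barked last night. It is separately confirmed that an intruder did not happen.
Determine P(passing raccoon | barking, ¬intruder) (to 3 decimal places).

P(passing raccoon | barking, ¬intruder) ≈ 0.358

Under noisy-OR, P(barking | causes) = 1 − (1−0.048)·∏(1−qᵢ) over the active causes.
Numerator (weight on configurations with passing raccoon): 0.102222 + 0.060915 = 0.163137
Denominator P(barking | ¬intruder): 0.048×0.825×0.649 + 0.920984×0.825×0.351 + 0.90004×0.175×0.649 + 0.991703×0.175×0.351 = 0.455531
Posterior = 0.163137 / 0.455531 ≈ 0.358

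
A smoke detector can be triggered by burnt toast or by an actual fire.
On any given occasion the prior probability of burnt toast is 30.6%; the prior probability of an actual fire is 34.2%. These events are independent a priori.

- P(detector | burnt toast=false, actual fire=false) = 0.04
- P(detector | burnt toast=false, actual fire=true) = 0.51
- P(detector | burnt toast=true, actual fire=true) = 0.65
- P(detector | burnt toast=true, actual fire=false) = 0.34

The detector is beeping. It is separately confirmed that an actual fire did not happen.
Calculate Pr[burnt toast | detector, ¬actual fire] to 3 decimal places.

P(detector | ¬actual fire) = 0.04·0.694 + 0.34·0.306 = 0.027760 + 0.104040 = 0.131800
Restricting to configurations with burnt toast present: 0.34·0.306 = 0.104040.
So P(burnt toast | detector, ¬actual fire) = 0.104040/0.131800 ≈ 0.789.

Pr[burnt toast | detector, ¬actual fire] ≈ 0.789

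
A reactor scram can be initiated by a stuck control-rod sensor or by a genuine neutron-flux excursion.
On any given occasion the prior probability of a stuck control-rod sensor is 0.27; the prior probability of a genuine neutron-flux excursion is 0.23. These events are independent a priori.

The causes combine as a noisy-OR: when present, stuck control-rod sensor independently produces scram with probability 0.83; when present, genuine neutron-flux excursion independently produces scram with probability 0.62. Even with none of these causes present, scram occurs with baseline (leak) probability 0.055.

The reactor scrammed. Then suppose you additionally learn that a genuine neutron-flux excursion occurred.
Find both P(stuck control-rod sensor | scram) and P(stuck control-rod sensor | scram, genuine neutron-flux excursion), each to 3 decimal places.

P(stuck control-rod sensor | scram) ≈ 0.627; P(stuck control-rod sensor | scram, genuine neutron-flux excursion) ≈ 0.351

Under noisy-OR, P(scram | causes) = 1 − (1−0.055)·∏(1−qᵢ) over the active causes.
Numerator (weight on configurations with stuck control-rod sensor): 0.174501 + 0.058309 = 0.232810
Denominator P(scram): 0.055·0.73·0.77 + 0.6409·0.73·0.23 + 0.83935·0.27·0.77 + 0.938953·0.27·0.23 = 0.371332
Posterior = 0.232810 / 0.371332 ≈ 0.627

Now also conditioning on genuine neutron-flux excursion=true:
Weight on stuck control-rod sensor=true, given the evidence: 0.938953×0.27 = 0.253517
The normalizing constant is 0.6409×0.73 + 0.938953×0.27 = 0.721374
Posterior = 0.253517 / 0.721374 ≈ 0.351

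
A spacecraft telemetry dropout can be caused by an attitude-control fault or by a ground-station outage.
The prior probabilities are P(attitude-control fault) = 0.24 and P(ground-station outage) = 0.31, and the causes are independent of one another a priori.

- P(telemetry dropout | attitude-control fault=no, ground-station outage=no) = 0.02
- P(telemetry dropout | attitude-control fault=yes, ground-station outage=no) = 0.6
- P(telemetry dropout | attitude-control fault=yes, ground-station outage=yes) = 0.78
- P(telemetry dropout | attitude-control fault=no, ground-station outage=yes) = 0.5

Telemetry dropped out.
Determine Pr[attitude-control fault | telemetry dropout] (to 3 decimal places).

Pr[attitude-control fault | telemetry dropout] ≈ 0.551

Numerator (weight on configurations with attitude-control fault): 0.099360 + 0.058032 = 0.157392
Denominator P(telemetry dropout): 0.02×0.76×0.69 + 0.5×0.76×0.31 + 0.6×0.24×0.69 + 0.78×0.24×0.31 = 0.285680
Posterior = 0.157392 / 0.285680 ≈ 0.551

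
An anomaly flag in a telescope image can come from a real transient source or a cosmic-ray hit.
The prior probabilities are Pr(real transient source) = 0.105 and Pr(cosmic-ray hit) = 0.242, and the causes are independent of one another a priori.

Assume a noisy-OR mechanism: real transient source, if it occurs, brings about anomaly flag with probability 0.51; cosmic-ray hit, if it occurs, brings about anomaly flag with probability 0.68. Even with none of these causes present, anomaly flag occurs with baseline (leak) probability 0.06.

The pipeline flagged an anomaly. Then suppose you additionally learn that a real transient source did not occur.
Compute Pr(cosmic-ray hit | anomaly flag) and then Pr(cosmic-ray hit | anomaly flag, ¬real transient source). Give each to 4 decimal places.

Pr(cosmic-ray hit | anomaly flag) ≈ 0.6742; Pr(cosmic-ray hit | anomaly flag, ¬real transient source) ≈ 0.7882

Under noisy-OR, P(anomaly flag | causes) = 1 − (1−0.06)·∏(1−qᵢ) over the active causes.
By total probability over the 4 (real transient source, cosmic-ray hit) configurations:
  P(anomaly flag) = 0.06·0.895·0.758 + 0.6992·0.895·0.242 + 0.5394·0.105·0.758 + 0.852608·0.105·0.242
        = 0.040705 + 0.151440 + 0.042931 + 0.021665 = 0.256741
The terms with cosmic-ray hit present sum to 0.173105, so
  P(cosmic-ray hit | anomaly flag) = 0.173105 / 0.256741 ≈ 0.6742

With the extra evidence:
P(anomaly flag | ¬real transient source) = 0.06*0.758 + 0.6992*0.242 = 0.045480 + 0.169206 = 0.214686
Of this, 0.169206 comes from 0.6992*0.242 (the cosmic-ray hit=true cases).
So P(cosmic-ray hit | anomaly flag, ¬real transient source) = 0.169206/0.214686 ≈ 0.7882.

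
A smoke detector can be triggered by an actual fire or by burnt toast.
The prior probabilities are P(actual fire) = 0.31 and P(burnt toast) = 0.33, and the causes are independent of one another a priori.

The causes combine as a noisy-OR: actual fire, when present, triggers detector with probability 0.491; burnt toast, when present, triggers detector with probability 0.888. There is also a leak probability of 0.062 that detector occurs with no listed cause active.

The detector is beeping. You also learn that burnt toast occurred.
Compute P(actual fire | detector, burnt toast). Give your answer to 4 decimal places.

P(actual fire | detector, burnt toast) ≈ 0.3221

Under noisy-OR, P(detector | causes) = 1 − (1−0.062)·∏(1−qᵢ) over the active causes.
For the numerator, keep only actual fire=true terms: 0.946526·0.31 = 0.293423
Denominator P(detector | burnt toast): 0.894944·0.69 + 0.946526·0.31 = 0.910934
P(actual fire | detector, burnt toast) = 0.293423/0.910934 ≈ 0.3221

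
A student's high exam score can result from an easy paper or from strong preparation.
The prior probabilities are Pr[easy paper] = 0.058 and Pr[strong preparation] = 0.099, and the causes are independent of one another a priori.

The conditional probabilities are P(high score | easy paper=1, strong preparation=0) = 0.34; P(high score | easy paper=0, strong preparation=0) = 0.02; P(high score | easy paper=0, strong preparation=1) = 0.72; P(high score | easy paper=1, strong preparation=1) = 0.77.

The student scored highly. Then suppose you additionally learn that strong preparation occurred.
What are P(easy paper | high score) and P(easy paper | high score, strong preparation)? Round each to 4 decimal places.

P(easy paper | high score) ≈ 0.2087; P(easy paper | high score, strong preparation) ≈ 0.0618

By total probability over the 4 (easy paper, strong preparation) configurations:
  P(high score) = 0.02·0.942·0.901 + 0.72·0.942·0.099 + 0.34·0.058·0.901 + 0.77·0.058·0.099
        = 0.016975 + 0.067146 + 0.017768 + 0.004421 = 0.106310
The terms with easy paper present sum to 0.022189, so
  P(easy paper | high score) = 0.022189 / 0.106310 ≈ 0.2087

With the extra evidence:
By total probability over both values of easy paper:
  P(high score | strong preparation) = 0.72·0.942 + 0.77·0.058
        = 0.678240 + 0.044660 = 0.722900
The terms with easy paper present sum to 0.044660, so
  P(easy paper | high score, strong preparation) = 0.044660 / 0.722900 ≈ 0.0618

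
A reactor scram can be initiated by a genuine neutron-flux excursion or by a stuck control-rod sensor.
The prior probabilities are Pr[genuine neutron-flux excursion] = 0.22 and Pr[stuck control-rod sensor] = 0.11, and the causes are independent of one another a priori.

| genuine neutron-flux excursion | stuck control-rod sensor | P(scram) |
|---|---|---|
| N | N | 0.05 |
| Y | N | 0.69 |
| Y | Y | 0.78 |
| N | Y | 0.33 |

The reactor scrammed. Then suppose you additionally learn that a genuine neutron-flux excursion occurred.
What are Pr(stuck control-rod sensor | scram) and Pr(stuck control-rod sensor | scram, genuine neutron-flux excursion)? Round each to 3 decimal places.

Pr(stuck control-rod sensor | scram) ≈ 0.217; Pr(stuck control-rod sensor | scram, genuine neutron-flux excursion) ≈ 0.123

By total probability over the 4 (genuine neutron-flux excursion, stuck control-rod sensor) configurations:
  P(scram) = 0.05*0.78*0.89 + 0.33*0.78*0.11 + 0.69*0.22*0.89 + 0.78*0.22*0.11
        = 0.034710 + 0.028314 + 0.135102 + 0.018876 = 0.217002
Keeping only the stuck control-rod sensor-present terms gives 0.047190, so
  P(stuck control-rod sensor | scram) = 0.047190 / 0.217002 ≈ 0.217

With the extra evidence:
P(scram | genuine neutron-flux excursion) = 0.69·0.89 + 0.78·0.11 = 0.614100 + 0.085800 = 0.699900
Of this, 0.085800 comes from 0.78·0.11 (the stuck control-rod sensor=true cases).
P(stuck control-rod sensor | scram, genuine neutron-flux excursion) = 0.085800 / 0.699900 ≈ 0.123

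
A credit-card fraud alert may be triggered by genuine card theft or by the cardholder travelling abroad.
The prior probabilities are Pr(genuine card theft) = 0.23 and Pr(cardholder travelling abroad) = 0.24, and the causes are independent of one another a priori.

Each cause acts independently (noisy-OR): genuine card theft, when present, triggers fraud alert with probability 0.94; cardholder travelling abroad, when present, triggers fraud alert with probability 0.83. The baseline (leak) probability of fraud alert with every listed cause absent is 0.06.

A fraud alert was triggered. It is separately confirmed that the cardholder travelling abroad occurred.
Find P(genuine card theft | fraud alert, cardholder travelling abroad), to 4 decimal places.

P(genuine card theft | fraud alert, cardholder travelling abroad) ≈ 0.2604

Under noisy-OR, P(fraud alert | causes) = 1 − (1−0.06)·∏(1−qᵢ) over the active causes.
By total probability over both values of genuine card theft:
  P(fraud alert | cardholder travelling abroad) = 0.8402×0.77 + 0.990412×0.23
        = 0.646954 + 0.227795 = 0.874749
Keeping only the genuine card theft-present terms gives 0.227795, so
  P(genuine card theft | fraud alert, cardholder travelling abroad) = 0.227795 / 0.874749 ≈ 0.2604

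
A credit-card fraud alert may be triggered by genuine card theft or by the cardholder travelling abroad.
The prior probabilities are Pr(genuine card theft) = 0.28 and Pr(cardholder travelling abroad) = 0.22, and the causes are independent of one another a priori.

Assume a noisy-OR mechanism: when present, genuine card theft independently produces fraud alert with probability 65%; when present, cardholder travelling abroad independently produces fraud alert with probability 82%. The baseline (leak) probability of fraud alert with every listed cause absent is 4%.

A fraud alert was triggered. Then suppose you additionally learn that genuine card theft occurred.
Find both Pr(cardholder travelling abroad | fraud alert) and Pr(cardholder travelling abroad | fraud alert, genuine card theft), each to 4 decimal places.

Pr(cardholder travelling abroad | fraud alert) ≈ 0.5301; Pr(cardholder travelling abroad | fraud alert, genuine card theft) ≈ 0.2852

Under noisy-OR, P(fraud alert | causes) = 1 − (1−0.04)·∏(1−qᵢ) over the active causes.
Numerator (weight on configurations with cardholder travelling abroad): 0.131028 + 0.057874 = 0.188902
Normalizer over all consistent configurations: 0.04×0.72×0.78 + 0.8272×0.72×0.22 + 0.664×0.28×0.78 + 0.93952×0.28×0.22 = 0.356384
Posterior = 0.188902 / 0.356384 ≈ 0.5301

With the extra evidence:
Enumerate both values of cardholder travelling abroad and weight by the priors:
  P(fraud alert | genuine card theft) = 0.664·0.78 + 0.93952·0.22
        = 0.517920 + 0.206694 = 0.724614
Configurations with cardholder travelling abroad contribute 0.206694, so
  P(cardholder travelling abroad | fraud alert, genuine card theft) = 0.206694 / 0.724614 ≈ 0.2852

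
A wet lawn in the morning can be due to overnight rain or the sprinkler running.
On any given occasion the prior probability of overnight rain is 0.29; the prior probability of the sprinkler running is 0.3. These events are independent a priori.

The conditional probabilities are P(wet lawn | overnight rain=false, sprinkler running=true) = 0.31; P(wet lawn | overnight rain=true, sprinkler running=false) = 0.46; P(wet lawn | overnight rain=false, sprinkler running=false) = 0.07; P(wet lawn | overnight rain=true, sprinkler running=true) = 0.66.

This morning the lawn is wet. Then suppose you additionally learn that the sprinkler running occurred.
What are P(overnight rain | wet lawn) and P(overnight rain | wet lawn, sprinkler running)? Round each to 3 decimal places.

P(overnight rain | wet lawn) ≈ 0.599; P(overnight rain | wet lawn, sprinkler running) ≈ 0.465

Enumerate the 4 (overnight rain, sprinkler running) configurations and weight by the priors:
  P(wet lawn) = 0.07×0.71×0.7 + 0.31×0.71×0.3 + 0.46×0.29×0.7 + 0.66×0.29×0.3
        = 0.034790 + 0.066030 + 0.093380 + 0.057420 = 0.251620
The terms with overnight rain present sum to 0.150800, so
  P(overnight rain | wet lawn) = 0.150800 / 0.251620 ≈ 0.599

Now also conditioning on sprinkler running=true:
For the numerator, keep only overnight rain=true terms: 0.66*0.29 = 0.191400
The normalizing constant is 0.31*0.71 + 0.66*0.29 = 0.411500
Posterior = 0.191400 / 0.411500 ≈ 0.465
This is intercausal reasoning (explaining away): once sprinkler running accounts for the wet lawn, overnight rain becomes less likely.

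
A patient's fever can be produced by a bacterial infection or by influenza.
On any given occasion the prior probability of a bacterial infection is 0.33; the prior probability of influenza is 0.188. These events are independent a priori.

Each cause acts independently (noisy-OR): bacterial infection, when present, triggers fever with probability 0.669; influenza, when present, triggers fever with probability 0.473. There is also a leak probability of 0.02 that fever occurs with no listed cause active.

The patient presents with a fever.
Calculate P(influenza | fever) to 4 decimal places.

Under noisy-OR, P(fever | causes) = 1 − (1−0.02)·∏(1−qᵢ) over the active causes.
Sum P(fever|·) weighted by the priors over the 4 (bacterial infection, influenza) configurations:
  P(fever) = 0.02·0.67·0.812 + 0.48354·0.67·0.188 + 0.67562·0.33·0.812 + 0.829052·0.33·0.188
        = 0.010881 + 0.060907 + 0.181039 + 0.051434 = 0.304261
The terms with influenza present sum to 0.112341, so
  P(influenza | fever) = 0.112341 / 0.304261 ≈ 0.3692

P(influenza | fever) ≈ 0.3692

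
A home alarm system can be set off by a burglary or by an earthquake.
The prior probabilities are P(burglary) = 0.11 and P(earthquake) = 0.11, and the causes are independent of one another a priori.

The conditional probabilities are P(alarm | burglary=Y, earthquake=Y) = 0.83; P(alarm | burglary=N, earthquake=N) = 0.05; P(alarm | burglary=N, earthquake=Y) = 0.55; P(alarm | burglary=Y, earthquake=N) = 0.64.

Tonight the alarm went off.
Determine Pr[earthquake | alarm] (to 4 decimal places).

Pr[earthquake | alarm] ≈ 0.3845

P(alarm) = 0.05*0.89*0.89 + 0.55*0.89*0.11 + 0.64*0.11*0.89 + 0.83*0.11*0.11 = 0.039605 + 0.053845 + 0.062656 + 0.010043 = 0.166149
The earthquake-present share is 0.053845 + 0.010043 = 0.063888.
So P(earthquake | alarm) = 0.063888/0.166149 ≈ 0.3845.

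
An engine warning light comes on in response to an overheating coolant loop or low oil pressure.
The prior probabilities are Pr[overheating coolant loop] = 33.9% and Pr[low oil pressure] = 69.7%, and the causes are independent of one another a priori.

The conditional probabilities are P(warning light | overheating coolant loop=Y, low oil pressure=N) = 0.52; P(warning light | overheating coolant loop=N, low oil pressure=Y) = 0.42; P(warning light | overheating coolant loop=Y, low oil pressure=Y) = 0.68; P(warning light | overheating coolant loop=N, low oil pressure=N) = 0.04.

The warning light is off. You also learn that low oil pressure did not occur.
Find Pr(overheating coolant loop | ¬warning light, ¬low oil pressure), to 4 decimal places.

Pr(overheating coolant loop | ¬warning light, ¬low oil pressure) ≈ 0.2041

For the numerator, keep only overheating coolant loop=true terms: 0.48·0.339 = 0.162720
Denominator P(¬warning light | ¬low oil pressure): 0.96·0.661 + 0.48·0.339 = 0.797280
P(overheating coolant loop | ¬warning light, ¬low oil pressure) = 0.162720/0.797280 ≈ 0.2041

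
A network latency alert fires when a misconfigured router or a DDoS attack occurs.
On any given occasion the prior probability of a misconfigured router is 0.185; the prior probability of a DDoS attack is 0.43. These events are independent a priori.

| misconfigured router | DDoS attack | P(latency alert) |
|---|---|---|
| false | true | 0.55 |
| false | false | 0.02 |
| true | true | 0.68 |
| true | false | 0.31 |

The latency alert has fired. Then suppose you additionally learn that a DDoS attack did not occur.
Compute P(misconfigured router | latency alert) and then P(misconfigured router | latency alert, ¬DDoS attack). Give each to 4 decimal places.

P(misconfigured router | latency alert) ≈ 0.3005; P(misconfigured router | latency alert, ¬DDoS attack) ≈ 0.7787

For the numerator, keep only misconfigured router=true terms: 0.032689 + 0.054094 = 0.086783
Denominator P(latency alert): 0.02*0.815*0.57 + 0.55*0.815*0.43 + 0.31*0.185*0.57 + 0.68*0.185*0.43 = 0.288821
Posterior = 0.086783 / 0.288821 ≈ 0.3005

Now condition on the additional information:
P(latency alert | ¬DDoS attack) = 0.02*0.815 + 0.31*0.185 = 0.016300 + 0.057350 = 0.073650
Restricting to configurations with misconfigured router present: 0.31*0.185 = 0.057350.
Hence the posterior is 0.057350/0.073650 ≈ 0.7787.
With DDoS attack excluded, misconfigured router must carry more of the explanatory weight for the latency alert.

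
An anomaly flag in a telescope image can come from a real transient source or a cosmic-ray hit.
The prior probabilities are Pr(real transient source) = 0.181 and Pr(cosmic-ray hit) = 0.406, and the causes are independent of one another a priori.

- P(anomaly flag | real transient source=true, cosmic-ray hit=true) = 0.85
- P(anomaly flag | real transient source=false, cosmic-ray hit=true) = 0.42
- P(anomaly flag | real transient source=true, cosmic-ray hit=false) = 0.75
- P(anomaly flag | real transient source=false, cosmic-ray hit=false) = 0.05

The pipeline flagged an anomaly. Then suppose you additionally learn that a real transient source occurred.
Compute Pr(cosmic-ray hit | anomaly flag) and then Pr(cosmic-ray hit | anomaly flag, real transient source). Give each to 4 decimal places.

Numerator (weight on configurations with cosmic-ray hit): 0.139656 + 0.062463 = 0.202119
Denominator P(anomaly flag): 0.05·0.819·0.594 + 0.42·0.819·0.406 + 0.75·0.181·0.594 + 0.85·0.181·0.406 = 0.307078
P(cosmic-ray hit | anomaly flag) = 0.202119/0.307078 ≈ 0.6582

Now condition on the additional information:
Numerator (weight on configurations with cosmic-ray hit): 0.85·0.406 = 0.345100
Normalizer over all consistent configurations: 0.75·0.594 + 0.85·0.406 = 0.790600
Posterior = 0.345100 / 0.790600 ≈ 0.4365

Pr(cosmic-ray hit | anomaly flag) ≈ 0.6582; Pr(cosmic-ray hit | anomaly flag, real transient source) ≈ 0.4365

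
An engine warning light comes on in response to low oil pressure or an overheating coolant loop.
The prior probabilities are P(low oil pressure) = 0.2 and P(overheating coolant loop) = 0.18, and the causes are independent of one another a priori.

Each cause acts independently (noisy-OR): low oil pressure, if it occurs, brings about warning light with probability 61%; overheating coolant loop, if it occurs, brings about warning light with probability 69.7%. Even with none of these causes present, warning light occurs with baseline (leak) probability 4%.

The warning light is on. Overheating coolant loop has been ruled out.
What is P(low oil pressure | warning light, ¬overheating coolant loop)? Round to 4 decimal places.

Under noisy-OR, P(warning light | causes) = 1 − (1−0.04)·∏(1−qᵢ) over the active causes.
Numerator (weight on configurations with low oil pressure): 0.6256*0.2 = 0.125120
The normalizing constant is 0.04*0.8 + 0.6256*0.2 = 0.157120
Posterior = 0.125120 / 0.157120 ≈ 0.7963

P(low oil pressure | warning light, ¬overheating coolant loop) ≈ 0.7963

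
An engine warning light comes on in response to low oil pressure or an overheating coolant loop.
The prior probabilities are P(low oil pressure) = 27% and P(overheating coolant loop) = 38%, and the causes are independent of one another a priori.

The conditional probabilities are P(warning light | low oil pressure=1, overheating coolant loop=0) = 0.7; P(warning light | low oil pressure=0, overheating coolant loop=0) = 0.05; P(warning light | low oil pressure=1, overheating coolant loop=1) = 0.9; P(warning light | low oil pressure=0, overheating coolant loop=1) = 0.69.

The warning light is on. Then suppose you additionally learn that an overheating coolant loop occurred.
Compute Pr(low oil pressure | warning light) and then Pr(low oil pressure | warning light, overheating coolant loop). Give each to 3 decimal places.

Weight on low oil pressure=true, given the evidence: 0.117180 + 0.092340 = 0.209520
Normalizer over all consistent configurations: 0.05*0.73*0.62 + 0.69*0.73*0.38 + 0.7*0.27*0.62 + 0.9*0.27*0.38 = 0.423556
P(low oil pressure | warning light) = 0.209520/0.423556 ≈ 0.495

Now also conditioning on overheating coolant loop=true:
For the numerator, keep only low oil pressure=true terms: 0.9*0.27 = 0.243000
Normalizer over all consistent configurations: 0.69*0.73 + 0.9*0.27 = 0.746700
P(low oil pressure | warning light, overheating coolant loop) = 0.243000/0.746700 ≈ 0.325
The drop from 0.495 to 0.325 is the explaining-away (discounting) effect.

Pr(low oil pressure | warning light) ≈ 0.495; Pr(low oil pressure | warning light, overheating coolant loop) ≈ 0.325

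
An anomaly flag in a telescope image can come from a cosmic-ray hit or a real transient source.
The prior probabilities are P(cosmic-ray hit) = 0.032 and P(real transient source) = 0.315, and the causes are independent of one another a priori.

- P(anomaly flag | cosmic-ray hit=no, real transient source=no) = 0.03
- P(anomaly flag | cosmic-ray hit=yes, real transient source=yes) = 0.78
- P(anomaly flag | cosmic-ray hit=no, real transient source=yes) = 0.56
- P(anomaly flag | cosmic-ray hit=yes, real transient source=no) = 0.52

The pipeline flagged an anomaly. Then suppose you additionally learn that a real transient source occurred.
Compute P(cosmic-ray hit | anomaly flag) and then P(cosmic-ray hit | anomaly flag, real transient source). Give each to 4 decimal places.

P(cosmic-ray hit | anomaly flag) ≈ 0.0918; P(cosmic-ray hit | anomaly flag, real transient source) ≈ 0.0440

Numerator (weight on configurations with cosmic-ray hit): 0.011398 + 0.007862 = 0.019260
The normalizing constant is 0.03·0.968·0.685 + 0.56·0.968·0.315 + 0.52·0.032·0.685 + 0.78·0.032·0.315 = 0.209907
P(cosmic-ray hit | anomaly flag) = 0.019260/0.209907 ≈ 0.0918

With the extra evidence:
Numerator (weight on configurations with cosmic-ray hit): 0.78*0.032 = 0.024960
The normalizing constant is 0.56*0.968 + 0.78*0.032 = 0.567040
P(cosmic-ray hit | anomaly flag, real transient source) = 0.024960/0.567040 ≈ 0.0440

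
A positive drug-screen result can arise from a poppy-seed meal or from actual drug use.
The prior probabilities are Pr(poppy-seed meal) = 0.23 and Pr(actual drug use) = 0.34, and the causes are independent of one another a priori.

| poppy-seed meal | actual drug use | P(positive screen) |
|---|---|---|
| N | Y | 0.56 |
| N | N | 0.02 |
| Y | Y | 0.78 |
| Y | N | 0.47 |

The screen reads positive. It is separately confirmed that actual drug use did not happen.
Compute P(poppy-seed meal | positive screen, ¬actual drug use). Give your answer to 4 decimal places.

Sum P(positive screen|·) weighted by the priors over both values of poppy-seed meal:
  P(positive screen | ¬actual drug use) = 0.02×0.77 + 0.47×0.23
        = 0.015400 + 0.108100 = 0.123500
Keeping only the poppy-seed meal-present terms gives 0.108100, so
  P(poppy-seed meal | positive screen, ¬actual drug use) = 0.108100 / 0.123500 ≈ 0.8753

P(poppy-seed meal | positive screen, ¬actual drug use) ≈ 0.8753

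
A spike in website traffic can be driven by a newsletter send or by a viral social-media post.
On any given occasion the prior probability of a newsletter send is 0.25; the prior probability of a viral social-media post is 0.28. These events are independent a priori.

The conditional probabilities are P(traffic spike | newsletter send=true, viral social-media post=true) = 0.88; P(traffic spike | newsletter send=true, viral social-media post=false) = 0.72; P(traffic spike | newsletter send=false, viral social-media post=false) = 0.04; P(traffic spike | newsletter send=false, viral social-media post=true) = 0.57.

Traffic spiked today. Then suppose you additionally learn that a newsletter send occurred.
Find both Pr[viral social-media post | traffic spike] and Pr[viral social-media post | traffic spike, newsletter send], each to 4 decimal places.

Pr[viral social-media post | traffic spike] ≈ 0.5453; Pr[viral social-media post | traffic spike, newsletter send] ≈ 0.3222

Weight on viral social-media post=true, given the evidence: 0.119700 + 0.061600 = 0.181300
The normalizing constant is 0.04*0.75*0.72 + 0.57*0.75*0.28 + 0.72*0.25*0.72 + 0.88*0.25*0.28 = 0.332500
P(viral social-media post | traffic spike) = 0.181300/0.332500 ≈ 0.5453

Now condition on the additional information:
P(traffic spike | newsletter send) = 0.72×0.72 + 0.88×0.28 = 0.518400 + 0.246400 = 0.764800
The viral social-media post-present share is 0.88×0.28 = 0.246400.
So P(viral social-media post | traffic spike, newsletter send) = 0.246400/0.764800 ≈ 0.3222.
This is intercausal reasoning (explaining away): once newsletter send accounts for the traffic spike, viral social-media post becomes less likely.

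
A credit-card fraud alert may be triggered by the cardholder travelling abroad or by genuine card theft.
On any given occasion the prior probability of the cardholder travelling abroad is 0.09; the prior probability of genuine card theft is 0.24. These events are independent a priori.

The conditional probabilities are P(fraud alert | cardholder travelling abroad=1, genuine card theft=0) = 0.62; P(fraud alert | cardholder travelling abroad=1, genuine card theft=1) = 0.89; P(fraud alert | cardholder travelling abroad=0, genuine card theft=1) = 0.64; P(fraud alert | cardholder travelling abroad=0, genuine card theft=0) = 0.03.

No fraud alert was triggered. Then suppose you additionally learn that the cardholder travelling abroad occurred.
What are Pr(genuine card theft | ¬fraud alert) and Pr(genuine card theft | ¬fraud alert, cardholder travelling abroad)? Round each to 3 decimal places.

Pr(genuine card theft | ¬fraud alert) ≈ 0.104; Pr(genuine card theft | ¬fraud alert, cardholder travelling abroad) ≈ 0.084

P(¬fraud alert) = 0.97×0.91×0.76 + 0.36×0.91×0.24 + 0.38×0.09×0.76 + 0.11×0.09×0.24 = 0.670852 + 0.078624 + 0.025992 + 0.002376 = 0.777844
The genuine card theft-present share is 0.078624 + 0.002376 = 0.081000.
So P(genuine card theft | ¬fraud alert) = 0.081000/0.777844 ≈ 0.104.

With the extra evidence:
By total probability over both values of genuine card theft:
  P(¬fraud alert | cardholder travelling abroad) = 0.38·0.76 + 0.11·0.24
        = 0.288800 + 0.026400 = 0.315200
Keeping only the genuine card theft-present terms gives 0.026400, so
  P(genuine card theft | ¬fraud alert, cardholder travelling abroad) = 0.026400 / 0.315200 ≈ 0.084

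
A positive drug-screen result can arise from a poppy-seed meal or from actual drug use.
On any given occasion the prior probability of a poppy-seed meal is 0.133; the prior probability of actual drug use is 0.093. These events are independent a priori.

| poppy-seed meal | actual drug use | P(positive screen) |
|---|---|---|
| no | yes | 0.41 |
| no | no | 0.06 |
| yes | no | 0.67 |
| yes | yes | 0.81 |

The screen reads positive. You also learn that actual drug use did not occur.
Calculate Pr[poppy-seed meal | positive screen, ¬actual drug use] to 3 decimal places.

Pr[poppy-seed meal | positive screen, ¬actual drug use] ≈ 0.631

Numerator (weight on configurations with poppy-seed meal): 0.67×0.133 = 0.089110
The normalizing constant is 0.06×0.867 + 0.67×0.133 = 0.141130
Posterior = 0.089110 / 0.141130 ≈ 0.631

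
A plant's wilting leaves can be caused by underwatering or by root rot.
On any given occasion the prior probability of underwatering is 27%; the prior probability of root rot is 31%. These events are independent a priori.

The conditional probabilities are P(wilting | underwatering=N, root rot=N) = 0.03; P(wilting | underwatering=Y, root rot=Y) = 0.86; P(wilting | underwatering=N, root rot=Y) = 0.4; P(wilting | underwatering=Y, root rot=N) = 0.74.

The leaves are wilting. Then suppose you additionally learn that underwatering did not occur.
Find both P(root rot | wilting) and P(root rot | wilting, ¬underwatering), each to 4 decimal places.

P(root rot | wilting) ≈ 0.5151; P(root rot | wilting, ¬underwatering) ≈ 0.8569

Sum P(wilting|·) weighted by the priors over the 4 (underwatering, root rot) configurations:
  P(wilting) = 0.03*0.73*0.69 + 0.4*0.73*0.31 + 0.74*0.27*0.69 + 0.86*0.27*0.31
        = 0.015111 + 0.090520 + 0.137862 + 0.071982 = 0.315475
Keeping only the root rot-present terms gives 0.162502, so
  P(root rot | wilting) = 0.162502 / 0.315475 ≈ 0.5151

With the extra evidence:
Sum P(wilting|·) weighted by the priors over both values of root rot:
  P(wilting | ¬underwatering) = 0.03·0.69 + 0.4·0.31
        = 0.020700 + 0.124000 = 0.144700
Configurations with root rot contribute 0.124000, so
  P(root rot | wilting, ¬underwatering) = 0.124000 / 0.144700 ≈ 0.8569
With underwatering excluded, root rot must carry more of the explanatory weight for the wilting.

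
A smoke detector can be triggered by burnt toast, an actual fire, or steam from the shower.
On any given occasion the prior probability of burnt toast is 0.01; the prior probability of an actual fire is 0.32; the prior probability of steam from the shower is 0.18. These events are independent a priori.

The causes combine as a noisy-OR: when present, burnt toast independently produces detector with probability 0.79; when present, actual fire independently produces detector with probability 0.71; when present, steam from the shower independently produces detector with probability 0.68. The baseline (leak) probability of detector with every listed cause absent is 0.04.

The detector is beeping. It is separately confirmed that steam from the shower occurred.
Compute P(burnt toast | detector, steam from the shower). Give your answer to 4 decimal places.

P(burnt toast | detector, steam from the shower) ≈ 0.0124

Under noisy-OR, P(detector | causes) = 1 − (1−0.04)·∏(1−qᵢ) over the active causes.
Enumerate the 4 (burnt toast, actual fire) configurations and weight by the priors:
  P(detector | steam from the shower) = 0.6928·0.99·0.68 + 0.910912·0.99·0.32 + 0.935488·0.01·0.68 + 0.981292·0.01·0.32
        = 0.466393 + 0.288577 + 0.006361 + 0.003140 = 0.764471
The terms with burnt toast present sum to 0.009501, so
  P(burnt toast | detector, steam from the shower) = 0.009501 / 0.764471 ≈ 0.0124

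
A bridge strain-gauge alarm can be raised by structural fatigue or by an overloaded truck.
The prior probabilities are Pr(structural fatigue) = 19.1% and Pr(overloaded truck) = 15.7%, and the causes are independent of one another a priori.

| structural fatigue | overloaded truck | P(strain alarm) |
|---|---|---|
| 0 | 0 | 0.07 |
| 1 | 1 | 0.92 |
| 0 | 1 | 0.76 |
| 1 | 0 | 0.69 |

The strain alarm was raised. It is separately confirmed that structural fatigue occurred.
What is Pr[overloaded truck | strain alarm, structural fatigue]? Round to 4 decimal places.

Enumerate both values of overloaded truck and weight by the priors:
  P(strain alarm | structural fatigue) = 0.69·0.843 + 0.92·0.157
        = 0.581670 + 0.144440 = 0.726110
Configurations with overloaded truck contribute 0.144440, so
  P(overloaded truck | strain alarm, structural fatigue) = 0.144440 / 0.726110 ≈ 0.1989

Pr[overloaded truck | strain alarm, structural fatigue] ≈ 0.1989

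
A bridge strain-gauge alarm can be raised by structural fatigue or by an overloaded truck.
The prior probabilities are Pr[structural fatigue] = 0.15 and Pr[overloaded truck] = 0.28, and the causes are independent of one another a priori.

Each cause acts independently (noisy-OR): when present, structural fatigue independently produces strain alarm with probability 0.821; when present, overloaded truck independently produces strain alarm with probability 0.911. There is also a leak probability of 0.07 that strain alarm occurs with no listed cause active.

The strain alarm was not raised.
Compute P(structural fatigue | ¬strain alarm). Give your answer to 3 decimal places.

P(structural fatigue | ¬strain alarm) ≈ 0.031

Under noisy-OR, P(strain alarm | causes) = 1 − (1−0.07)·∏(1−qᵢ) over the active causes.
P(¬strain alarm) = 0.93×0.85×0.72 + 0.08277×0.85×0.28 + 0.16647×0.15×0.72 + 0.014816×0.15×0.28 = 0.569160 + 0.019699 + 0.017979 + 0.000622 = 0.607460
Of this, 0.018601 comes from 0.017979 + 0.000622 (the structural fatigue=true cases).
So P(structural fatigue | ¬strain alarm) = 0.018601/0.607460 ≈ 0.031.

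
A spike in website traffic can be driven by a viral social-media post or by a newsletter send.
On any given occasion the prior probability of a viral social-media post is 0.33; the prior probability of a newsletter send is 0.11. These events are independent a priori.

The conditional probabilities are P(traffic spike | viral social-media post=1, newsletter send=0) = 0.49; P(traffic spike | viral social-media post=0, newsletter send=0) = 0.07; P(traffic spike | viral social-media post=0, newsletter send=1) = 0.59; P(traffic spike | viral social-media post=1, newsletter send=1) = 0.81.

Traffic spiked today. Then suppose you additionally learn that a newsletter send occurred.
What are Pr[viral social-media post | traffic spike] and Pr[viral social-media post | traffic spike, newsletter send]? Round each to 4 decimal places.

Pr[viral social-media post | traffic spike] ≈ 0.6704; Pr[viral social-media post | traffic spike, newsletter send] ≈ 0.4034

For the numerator, keep only viral social-media post=true terms: 0.143913 + 0.029403 = 0.173316
Normalizer over all consistent configurations: 0.07·0.67·0.89 + 0.59·0.67·0.11 + 0.49·0.33·0.89 + 0.81·0.33·0.11 = 0.258540
P(viral social-media post | traffic spike) = 0.173316/0.258540 ≈ 0.6704

With the extra evidence:
Enumerate both values of viral social-media post and weight by the priors:
  P(traffic spike | newsletter send) = 0.59×0.67 + 0.81×0.33
        = 0.395300 + 0.267300 = 0.662600
Keeping only the viral social-media post-present terms gives 0.267300, so
  P(viral social-media post | traffic spike, newsletter send) = 0.267300 / 0.662600 ≈ 0.4034
The drop from 0.6704 to 0.4034 is the explaining-away (discounting) effect.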